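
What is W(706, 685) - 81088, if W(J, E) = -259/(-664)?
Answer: -53842173/664 ≈ -81088.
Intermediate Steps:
W(J, E) = 259/664 (W(J, E) = -259*(-1/664) = 259/664)
W(706, 685) - 81088 = 259/664 - 81088 = -53842173/664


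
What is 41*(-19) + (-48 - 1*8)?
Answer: -835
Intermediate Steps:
41*(-19) + (-48 - 1*8) = -779 + (-48 - 8) = -779 - 56 = -835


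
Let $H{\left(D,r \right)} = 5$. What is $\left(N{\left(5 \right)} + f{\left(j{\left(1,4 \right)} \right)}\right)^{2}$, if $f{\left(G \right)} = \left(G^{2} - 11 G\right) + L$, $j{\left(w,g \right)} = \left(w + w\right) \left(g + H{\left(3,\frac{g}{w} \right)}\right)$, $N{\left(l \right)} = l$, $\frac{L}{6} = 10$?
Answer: $36481$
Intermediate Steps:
$L = 60$ ($L = 6 \cdot 10 = 60$)
$j{\left(w,g \right)} = 2 w \left(5 + g\right)$ ($j{\left(w,g \right)} = \left(w + w\right) \left(g + 5\right) = 2 w \left(5 + g\right)$)
$f{\left(G \right)} = 60 + G^{2} - 11 G$ ($f{\left(G \right)} = \left(G^{2} - 11 G\right) + 60 = 60 + G^{2} - 11 G$)
$\left(N{\left(5 \right)} + f{\left(j{\left(1,4 \right)} \right)}\right)^{2} = \left(5 + \left(60 + \left(2 \cdot 1 \left(5 + 4\right)\right)^{2} - 11 \cdot 2 \cdot 1 \left(5 + 4\right)\right)\right)^{2} = \left(5 + \left(60 + \left(2 \cdot 1 \cdot 9\right)^{2} - 11 \cdot 2 \cdot 1 \cdot 9\right)\right)^{2} = \left(5 + \left(60 + 18^{2} - 198\right)\right)^{2} = \left(5 + \left(60 + 324 - 198\right)\right)^{2} = \left(5 + 186\right)^{2} = 191^{2} = 36481$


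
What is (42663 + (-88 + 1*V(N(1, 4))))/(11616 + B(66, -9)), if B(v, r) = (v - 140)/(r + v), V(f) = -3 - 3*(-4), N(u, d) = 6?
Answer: 1213644/331019 ≈ 3.6664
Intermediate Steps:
V(f) = 9 (V(f) = -3 + 12 = 9)
B(v, r) = (-140 + v)/(r + v)
(42663 + (-88 + 1*V(N(1, 4))))/(11616 + B(66, -9)) = (42663 + (-88 + 1*9))/(11616 + (-140 + 66)/(-9 + 66)) = (42663 + (-88 + 9))/(11616 - 74/57) = (42663 - 79)/(11616 + (1/57)*(-74)) = 42584/(11616 - 74/57) = 42584/(662038/57) = 42584*(57/662038) = 1213644/331019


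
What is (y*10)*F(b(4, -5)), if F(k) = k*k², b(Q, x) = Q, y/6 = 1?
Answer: 3840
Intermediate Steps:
y = 6 (y = 6*1 = 6)
F(k) = k³
(y*10)*F(b(4, -5)) = (6*10)*4³ = 60*64 = 3840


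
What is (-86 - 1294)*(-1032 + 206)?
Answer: 1139880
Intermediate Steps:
(-86 - 1294)*(-1032 + 206) = -1380*(-826) = 1139880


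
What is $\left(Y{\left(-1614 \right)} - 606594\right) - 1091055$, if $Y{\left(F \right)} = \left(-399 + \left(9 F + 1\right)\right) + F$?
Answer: $-1714187$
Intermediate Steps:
$Y{\left(F \right)} = -398 + 10 F$ ($Y{\left(F \right)} = \left(-399 + \left(1 + 9 F\right)\right) + F = \left(-398 + 9 F\right) + F = -398 + 10 F$)
$\left(Y{\left(-1614 \right)} - 606594\right) - 1091055 = \left(\left(-398 + 10 \left(-1614\right)\right) - 606594\right) - 1091055 = \left(\left(-398 - 16140\right) - 606594\right) - 1091055 = \left(-16538 - 606594\right) - 1091055 = -623132 - 1091055 = -1714187$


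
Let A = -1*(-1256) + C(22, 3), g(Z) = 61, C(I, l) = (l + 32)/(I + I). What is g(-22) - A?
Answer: -52615/44 ≈ -1195.8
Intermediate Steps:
C(I, l) = (32 + l)/(2*I) (C(I, l) = (32 + l)/((2*I)) = (32 + l)*(1/(2*I)) = (32 + l)/(2*I))
A = 55299/44 (A = -1*(-1256) + (1/2)*(32 + 3)/22 = 1256 + (1/2)*(1/22)*35 = 1256 + 35/44 = 55299/44 ≈ 1256.8)
g(-22) - A = 61 - 1*55299/44 = 61 - 55299/44 = -52615/44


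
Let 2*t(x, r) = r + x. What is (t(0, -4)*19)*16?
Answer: -608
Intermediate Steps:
t(x, r) = r/2 + x/2 (t(x, r) = (r + x)/2 = r/2 + x/2)
(t(0, -4)*19)*16 = (((½)*(-4) + (½)*0)*19)*16 = ((-2 + 0)*19)*16 = -2*19*16 = -38*16 = -608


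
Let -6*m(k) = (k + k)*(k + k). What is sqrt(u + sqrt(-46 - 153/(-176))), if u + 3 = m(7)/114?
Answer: sqrt(-5168152 + 464607*I*sqrt(517))/1254 ≈ 1.4478 + 2.3201*I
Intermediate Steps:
m(k) = -2*k**2/3 (m(k) = -(k + k)*(k + k)/6 = -2*k*2*k/6 = -2*k**2/3)
u = -562/171 (u = -3 - 2/3*7**2/114 = -3 - 2/3*49*(1/114) = -3 - 98/3*1/114 = -3 - 49/171 = -562/171 ≈ -3.2865)
sqrt(u + sqrt(-46 - 153/(-176))) = sqrt(-562/171 + sqrt(-46 - 153/(-176))) = sqrt(-562/171 + sqrt(-46 - 153*(-1/176))) = sqrt(-562/171 + sqrt(-46 + 153/176)) = sqrt(-562/171 + sqrt(-7943/176)) = sqrt(-562/171 + 13*I*sqrt(517)/44)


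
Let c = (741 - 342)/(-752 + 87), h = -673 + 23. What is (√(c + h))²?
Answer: -3253/5 ≈ -650.60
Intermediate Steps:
h = -650
c = -⅗ (c = 399/(-665) = 399*(-1/665) = -⅗ ≈ -0.60000)
(√(c + h))² = (√(-⅗ - 650))² = (√(-3253/5))² = (I*√16265/5)² = -3253/5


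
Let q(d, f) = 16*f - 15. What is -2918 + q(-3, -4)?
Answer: -2997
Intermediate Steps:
q(d, f) = -15 + 16*f
-2918 + q(-3, -4) = -2918 + (-15 + 16*(-4)) = -2918 + (-15 - 64) = -2918 - 79 = -2997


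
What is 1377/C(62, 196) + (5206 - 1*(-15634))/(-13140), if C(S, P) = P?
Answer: 700457/128772 ≈ 5.4395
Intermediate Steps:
1377/C(62, 196) + (5206 - 1*(-15634))/(-13140) = 1377/196 + (5206 - 1*(-15634))/(-13140) = 1377*(1/196) + (5206 + 15634)*(-1/13140) = 1377/196 + 20840*(-1/13140) = 1377/196 - 1042/657 = 700457/128772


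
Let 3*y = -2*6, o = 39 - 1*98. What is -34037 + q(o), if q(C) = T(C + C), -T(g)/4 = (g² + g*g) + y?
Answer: -145413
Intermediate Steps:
o = -59 (o = 39 - 98 = -59)
y = -4 (y = (-2*6)/3 = (⅓)*(-12) = -4)
T(g) = 16 - 8*g² (T(g) = -4*((g² + g*g) - 4) = -4*((g² + g²) - 4) = -4*(2*g² - 4) = -4*(-4 + 2*g²) = 16 - 8*g²)
q(C) = 16 - 32*C² (q(C) = 16 - 8*(C + C)² = 16 - 8*4*C² = 16 - 32*C²)
-34037 + q(o) = -34037 + (16 - 32*(-59)²) = -34037 + (16 - 32*3481) = -34037 + (16 - 111392) = -34037 - 111376 = -145413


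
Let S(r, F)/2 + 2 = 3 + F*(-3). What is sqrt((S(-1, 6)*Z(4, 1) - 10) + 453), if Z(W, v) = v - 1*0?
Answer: sqrt(409) ≈ 20.224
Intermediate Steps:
S(r, F) = 2 - 6*F (S(r, F) = -4 + 2*(3 + F*(-3)) = -4 + 2*(3 - 3*F) = -4 + (6 - 6*F) = 2 - 6*F)
Z(W, v) = v (Z(W, v) = v + 0 = v)
sqrt((S(-1, 6)*Z(4, 1) - 10) + 453) = sqrt(((2 - 6*6)*1 - 10) + 453) = sqrt(((2 - 36)*1 - 10) + 453) = sqrt((-34*1 - 10) + 453) = sqrt((-34 - 10) + 453) = sqrt(-44 + 453) = sqrt(409)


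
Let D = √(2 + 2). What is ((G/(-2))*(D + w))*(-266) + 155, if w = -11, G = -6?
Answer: 7337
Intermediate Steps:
D = 2 (D = √4 = 2)
((G/(-2))*(D + w))*(-266) + 155 = ((-6/(-2))*(2 - 11))*(-266) + 155 = (-6*(-½)*(-9))*(-266) + 155 = (3*(-9))*(-266) + 155 = -27*(-266) + 155 = 7182 + 155 = 7337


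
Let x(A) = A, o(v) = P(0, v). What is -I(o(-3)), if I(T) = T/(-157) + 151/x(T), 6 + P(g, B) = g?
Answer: 23671/942 ≈ 25.128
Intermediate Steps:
P(g, B) = -6 + g
o(v) = -6 (o(v) = -6 + 0 = -6)
I(T) = 151/T - T/157 (I(T) = T/(-157) + 151/T = T*(-1/157) + 151/T = -T/157 + 151/T = 151/T - T/157)
-I(o(-3)) = -(151/(-6) - 1/157*(-6)) = -(151*(-1/6) + 6/157) = -(-151/6 + 6/157) = -1*(-23671/942) = 23671/942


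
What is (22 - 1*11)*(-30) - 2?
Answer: -332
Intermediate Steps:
(22 - 1*11)*(-30) - 2 = (22 - 11)*(-30) - 2 = 11*(-30) - 2 = -330 - 2 = -332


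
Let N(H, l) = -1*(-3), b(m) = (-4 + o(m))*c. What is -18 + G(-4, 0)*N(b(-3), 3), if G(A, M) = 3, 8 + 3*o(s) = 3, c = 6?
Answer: -9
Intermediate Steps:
o(s) = -5/3 (o(s) = -8/3 + (⅓)*3 = -8/3 + 1 = -5/3)
b(m) = -34 (b(m) = (-4 - 5/3)*6 = -17/3*6 = -34)
N(H, l) = 3
-18 + G(-4, 0)*N(b(-3), 3) = -18 + 3*3 = -18 + 9 = -9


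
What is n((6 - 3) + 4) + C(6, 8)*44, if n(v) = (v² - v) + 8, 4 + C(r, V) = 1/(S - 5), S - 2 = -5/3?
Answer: -948/7 ≈ -135.43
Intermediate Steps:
S = ⅓ (S = 2 - 5/3 = ⅓ ≈ 0.33333)
C(r, V) = -59/14 (C(r, V) = -4 + 1/(⅓ - 5) = -4 + 1/(-14/3) = -4 - 3/14 = -59/14)
n(v) = 8 + v² - v
n((6 - 3) + 4) + C(6, 8)*44 = (8 + ((6 - 3) + 4)² - ((6 - 3) + 4)) - 59/14*44 = (8 + (3 + 4)² - (3 + 4)) - 1298/7 = (8 + 7² - 1*7) - 1298/7 = (8 + 49 - 7) - 1298/7 = 50 - 1298/7 = -948/7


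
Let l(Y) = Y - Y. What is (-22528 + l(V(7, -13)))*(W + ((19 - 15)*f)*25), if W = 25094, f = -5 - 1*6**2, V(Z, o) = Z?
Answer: -472952832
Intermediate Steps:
f = -41 (f = -5 - 1*36 = -5 - 36 = -41)
l(Y) = 0
(-22528 + l(V(7, -13)))*(W + ((19 - 15)*f)*25) = (-22528 + 0)*(25094 + ((19 - 15)*(-41))*25) = -22528*(25094 + (4*(-41))*25) = -22528*(25094 - 164*25) = -22528*(25094 - 4100) = -22528*20994 = -472952832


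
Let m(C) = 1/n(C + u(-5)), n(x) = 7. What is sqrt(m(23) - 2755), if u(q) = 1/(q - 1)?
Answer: 2*I*sqrt(33747)/7 ≈ 52.487*I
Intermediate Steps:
u(q) = 1/(-1 + q)
m(C) = 1/7
sqrt(m(23) - 2755) = sqrt(1/7 - 2755) = sqrt(-19284/7) = 2*I*sqrt(33747)/7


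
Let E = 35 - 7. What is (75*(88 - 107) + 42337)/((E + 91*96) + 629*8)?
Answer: 10228/3449 ≈ 2.9655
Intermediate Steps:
E = 28
(75*(88 - 107) + 42337)/((E + 91*96) + 629*8) = (75*(88 - 107) + 42337)/((28 + 91*96) + 629*8) = (75*(-19) + 42337)/((28 + 8736) + 5032) = (-1425 + 42337)/(8764 + 5032) = 40912/13796 = 40912*(1/13796) = 10228/3449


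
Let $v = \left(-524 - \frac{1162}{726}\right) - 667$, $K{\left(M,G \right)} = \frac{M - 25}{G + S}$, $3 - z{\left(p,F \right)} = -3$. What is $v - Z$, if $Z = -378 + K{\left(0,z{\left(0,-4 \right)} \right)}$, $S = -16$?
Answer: $- \frac{593215}{726} \approx -817.1$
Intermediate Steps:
$z{\left(p,F \right)} = 6$ ($z{\left(p,F \right)} = 3 - -3 = 3 + 3 = 6$)
$K{\left(M,G \right)} = \frac{-25 + M}{-16 + G}$ ($K{\left(M,G \right)} = \frac{M - 25}{G - 16} = \frac{-25 + M}{-16 + G}$)
$Z = - \frac{751}{2}$ ($Z = -378 + \frac{-25 + 0}{-16 + 6} = -378 + \frac{1}{-10} \left(-25\right) = -378 - - \frac{5}{2} = -378 + \frac{5}{2} = - \frac{751}{2} \approx -375.5$)
$v = - \frac{432914}{363}$ ($v = \left(-524 - \frac{581}{363}\right) - 667 = - \frac{190793}{363} - 667 = - \frac{432914}{363} \approx -1192.6$)
$v - Z = - \frac{432914}{363} - - \frac{751}{2} = - \frac{432914}{363} + \frac{751}{2} = - \frac{593215}{726}$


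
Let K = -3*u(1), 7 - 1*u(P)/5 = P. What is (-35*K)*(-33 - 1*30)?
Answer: -198450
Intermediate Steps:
u(P) = 35 - 5*P
K = -90 (K = -3*(35 - 5*1) = -3*(35 - 5) = -3*30 = -90)
(-35*K)*(-33 - 1*30) = (-35*(-90))*(-33 - 1*30) = 3150*(-33 - 30) = 3150*(-63) = -198450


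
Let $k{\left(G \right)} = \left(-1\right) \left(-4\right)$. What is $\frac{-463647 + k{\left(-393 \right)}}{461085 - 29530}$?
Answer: $- \frac{463643}{431555} \approx -1.0744$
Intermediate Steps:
$k{\left(G \right)} = 4$
$\frac{-463647 + k{\left(-393 \right)}}{461085 - 29530} = \frac{-463647 + 4}{461085 - 29530} = - \frac{463643}{431555}$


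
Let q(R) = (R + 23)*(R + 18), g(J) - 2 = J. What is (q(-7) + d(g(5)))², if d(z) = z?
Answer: 33489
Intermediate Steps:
g(J) = 2 + J
q(R) = (18 + R)*(23 + R) (q(R) = (23 + R)*(18 + R) = (18 + R)*(23 + R))
(q(-7) + d(g(5)))² = ((414 + (-7)² + 41*(-7)) + (2 + 5))² = ((414 + 49 - 287) + 7)² = (176 + 7)² = 183² = 33489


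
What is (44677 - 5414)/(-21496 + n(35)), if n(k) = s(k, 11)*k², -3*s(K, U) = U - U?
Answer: -39263/21496 ≈ -1.8265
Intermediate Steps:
s(K, U) = 0 (s(K, U) = -(U - U)/3 = -⅓*0 = 0)
n(k) = 0 (n(k) = 0*k² = 0)
(44677 - 5414)/(-21496 + n(35)) = (44677 - 5414)/(-21496 + 0) = 39263/(-21496) = 39263*(-1/21496) = -39263/21496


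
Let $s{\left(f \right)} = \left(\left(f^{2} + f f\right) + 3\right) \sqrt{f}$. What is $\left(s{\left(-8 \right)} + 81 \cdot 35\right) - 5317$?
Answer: $-2482 + 262 i \sqrt{2} \approx -2482.0 + 370.52 i$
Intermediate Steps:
$s{\left(f \right)} = \sqrt{f} \left(3 + 2 f^{2}\right)$ ($s{\left(f \right)} = \left(\left(f^{2} + f^{2}\right) + 3\right) \sqrt{f} = \left(2 f^{2} + 3\right) \sqrt{f} = \left(3 + 2 f^{2}\right) \sqrt{f} = \sqrt{f} \left(3 + 2 f^{2}\right)$)
$\left(s{\left(-8 \right)} + 81 \cdot 35\right) - 5317 = \left(\sqrt{-8} \left(3 + 2 \left(-8\right)^{2}\right) + 81 \cdot 35\right) - 5317 = \left(2 i \sqrt{2} \left(3 + 2 \cdot 64\right) + 2835\right) - 5317 = \left(2 i \sqrt{2} \left(3 + 128\right) + 2835\right) - 5317 = \left(2 i \sqrt{2} \cdot 131 + 2835\right) - 5317 = \left(262 i \sqrt{2} + 2835\right) - 5317 = \left(2835 + 262 i \sqrt{2}\right) - 5317 = -2482 + 262 i \sqrt{2}$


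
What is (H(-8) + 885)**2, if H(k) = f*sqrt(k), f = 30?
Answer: 776025 + 106200*I*sqrt(2) ≈ 7.7603e+5 + 1.5019e+5*I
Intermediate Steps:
H(k) = 30*sqrt(k)
(H(-8) + 885)**2 = (30*sqrt(-8) + 885)**2 = (30*(2*I*sqrt(2)) + 885)**2 = (60*I*sqrt(2) + 885)**2 = (885 + 60*I*sqrt(2))**2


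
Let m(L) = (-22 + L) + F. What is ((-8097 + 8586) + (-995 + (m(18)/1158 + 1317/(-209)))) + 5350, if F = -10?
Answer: 585413278/121011 ≈ 4837.7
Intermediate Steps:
m(L) = -32 + L (m(L) = (-22 + L) - 10 = -32 + L)
((-8097 + 8586) + (-995 + (m(18)/1158 + 1317/(-209)))) + 5350 = ((-8097 + 8586) + (-995 + ((-32 + 18)/1158 + 1317/(-209)))) + 5350 = (489 + (-995 + (-14*1/1158 + 1317*(-1/209)))) + 5350 = (489 + (-995 + (-7/579 - 1317/209))) + 5350 = (489 + (-995 - 764006/121011)) + 5350 = (489 - 121169951/121011) + 5350 = -61995572/121011 + 5350 = 585413278/121011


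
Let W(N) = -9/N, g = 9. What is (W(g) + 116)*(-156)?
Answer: -17940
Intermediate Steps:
(W(g) + 116)*(-156) = (-9/9 + 116)*(-156) = (-9*1/9 + 116)*(-156) = (-1 + 116)*(-156) = 115*(-156) = -17940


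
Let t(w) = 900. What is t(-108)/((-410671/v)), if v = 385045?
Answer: -346540500/410671 ≈ -843.84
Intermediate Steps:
t(-108)/((-410671/v)) = 900/((-410671/385045)) = 900/((-410671*1/385045)) = 900/(-410671/385045) = 900*(-385045/410671) = -346540500/410671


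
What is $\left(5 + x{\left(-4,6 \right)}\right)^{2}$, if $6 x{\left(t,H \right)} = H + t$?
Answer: $\frac{256}{9} \approx 28.444$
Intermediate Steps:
$x{\left(t,H \right)} = \frac{H}{6} + \frac{t}{6}$ ($x{\left(t,H \right)} = \frac{H + t}{6} = \frac{H}{6} + \frac{t}{6}$)
$\left(5 + x{\left(-4,6 \right)}\right)^{2} = \left(5 + \left(\frac{1}{6} \cdot 6 + \frac{1}{6} \left(-4\right)\right)\right)^{2} = \left(5 + \left(1 - \frac{2}{3}\right)\right)^{2} = \left(5 + \frac{1}{3}\right)^{2} = \left(\frac{16}{3}\right)^{2} = \frac{256}{9}$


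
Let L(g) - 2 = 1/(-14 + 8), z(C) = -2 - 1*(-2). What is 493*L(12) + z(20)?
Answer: 5423/6 ≈ 903.83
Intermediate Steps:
z(C) = 0 (z(C) = -2 + 2 = 0)
L(g) = 11/6 (L(g) = 2 + 1/(-14 + 8) = 2 + 1/(-6) = 2 - ⅙ = 11/6)
493*L(12) + z(20) = 493*(11/6) + 0 = 5423/6 + 0 = 5423/6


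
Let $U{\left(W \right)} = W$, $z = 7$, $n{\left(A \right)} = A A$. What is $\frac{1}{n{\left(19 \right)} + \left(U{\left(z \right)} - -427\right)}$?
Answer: $\frac{1}{795} \approx 0.0012579$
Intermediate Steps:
$n{\left(A \right)} = A^{2}$
$\frac{1}{n{\left(19 \right)} + \left(U{\left(z \right)} - -427\right)} = \frac{1}{19^{2} + \left(7 - -427\right)} = \frac{1}{361 + \left(7 + 427\right)} = \frac{1}{361 + 434} = \frac{1}{795}$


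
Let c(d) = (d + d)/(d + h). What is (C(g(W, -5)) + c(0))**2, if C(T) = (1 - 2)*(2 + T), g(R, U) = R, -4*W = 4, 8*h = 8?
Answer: 1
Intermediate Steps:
h = 1 (h = (1/8)*8 = 1)
W = -1 (W = -1/4*4 = -1)
C(T) = -2 - T (C(T) = -(2 + T) = -2 - T)
c(d) = 2*d/(1 + d) (c(d) = (d + d)/(d + 1) = (2*d)/(1 + d) = 2*d/(1 + d))
(C(g(W, -5)) + c(0))**2 = ((-2 - 1*(-1)) + 2*0/(1 + 0))**2 = ((-2 + 1) + 2*0/1)**2 = (-1 + 2*0*1)**2 = (-1 + 0)**2 = (-1)**2 = 1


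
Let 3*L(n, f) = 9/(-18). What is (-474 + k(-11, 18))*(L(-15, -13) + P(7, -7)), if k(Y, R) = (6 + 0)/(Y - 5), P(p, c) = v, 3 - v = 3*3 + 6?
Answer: 92345/16 ≈ 5771.6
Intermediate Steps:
L(n, f) = -⅙ (L(n, f) = (9/(-18))/3 = (9*(-1/18))/3 = (⅓)*(-½) = -⅙)
v = -12 (v = 3 - (3*3 + 6) = 3 - (9 + 6) = 3 - 1*15 = 3 - 15 = -12)
P(p, c) = -12
k(Y, R) = 6/(-5 + Y)
(-474 + k(-11, 18))*(L(-15, -13) + P(7, -7)) = (-474 + 6/(-5 - 11))*(-⅙ - 12) = (-474 + 6/(-16))*(-73/6) = (-474 + 6*(-1/16))*(-73/6) = (-474 - 3/8)*(-73/6) = -3795/8*(-73/6) = 92345/16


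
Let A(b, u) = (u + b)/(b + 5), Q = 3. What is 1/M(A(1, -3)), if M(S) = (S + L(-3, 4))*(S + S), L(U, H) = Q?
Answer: -9/16 ≈ -0.56250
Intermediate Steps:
L(U, H) = 3
A(b, u) = (b + u)/(5 + b)
M(S) = 2*S*(3 + S) (M(S) = (S + 3)*(S + S) = (3 + S)*(2*S) = 2*S*(3 + S))
1/M(A(1, -3)) = 1/(2*((1 - 3)/(5 + 1))*(3 + (1 - 3)/(5 + 1))) = 1/(2*(-2/6)*(3 - 2/6)) = 1/(2*((⅙)*(-2))*(3 + (⅙)*(-2))) = 1/(2*(-⅓)*(3 - ⅓)) = 1/(2*(-⅓)*(8/3)) = 1/(-16/9) = -9/16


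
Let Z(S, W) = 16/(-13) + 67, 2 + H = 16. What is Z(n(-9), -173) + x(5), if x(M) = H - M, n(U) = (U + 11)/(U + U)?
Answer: 972/13 ≈ 74.769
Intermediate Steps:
n(U) = (11 + U)/(2*U) (n(U) = (11 + U)/((2*U)) = (11 + U)*(1/(2*U)) = (11 + U)/(2*U))
H = 14 (H = -2 + 16 = 14)
x(M) = 14 - M
Z(S, W) = 855/13 (Z(S, W) = 16*(-1/13) + 67 = -16/13 + 67 = 855/13)
Z(n(-9), -173) + x(5) = 855/13 + (14 - 1*5) = 855/13 + (14 - 5) = 855/13 + 9 = 972/13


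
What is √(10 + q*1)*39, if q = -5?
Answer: 39*√5 ≈ 87.207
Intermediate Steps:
√(10 + q*1)*39 = √(10 - 5*1)*39 = √(10 - 5)*39 = √5*39 = 39*√5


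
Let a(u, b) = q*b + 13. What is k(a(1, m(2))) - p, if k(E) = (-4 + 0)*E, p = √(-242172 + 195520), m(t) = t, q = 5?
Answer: -92 - 2*I*√11663 ≈ -92.0 - 215.99*I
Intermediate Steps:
p = 2*I*√11663 (p = √(-46652) = 2*I*√11663 ≈ 215.99*I)
a(u, b) = 13 + 5*b (a(u, b) = 5*b + 13 = 13 + 5*b)
k(E) = -4*E
k(a(1, m(2))) - p = -4*(13 + 5*2) - 2*I*√11663 = -4*(13 + 10) - 2*I*√11663 = -4*23 - 2*I*√11663 = -92 - 2*I*√11663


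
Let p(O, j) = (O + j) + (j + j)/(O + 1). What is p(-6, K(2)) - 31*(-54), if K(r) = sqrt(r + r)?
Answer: 8346/5 ≈ 1669.2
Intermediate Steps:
K(r) = sqrt(2)*sqrt(r) (K(r) = sqrt(2*r) = sqrt(2)*sqrt(r))
p(O, j) = O + j + 2*j/(1 + O) (p(O, j) = (O + j) + (2*j)/(1 + O) = (O + j) + 2*j/(1 + O) = O + j + 2*j/(1 + O))
p(-6, K(2)) - 31*(-54) = (-6 + (-6)**2 + 3*(sqrt(2)*sqrt(2)) - 6*sqrt(2)*sqrt(2))/(1 - 6) - 31*(-54) = (-6 + 36 + 3*2 - 6*2)/(-5) + 1674 = -(-6 + 36 + 6 - 12)/5 + 1674 = -1/5*24 + 1674 = -24/5 + 1674 = 8346/5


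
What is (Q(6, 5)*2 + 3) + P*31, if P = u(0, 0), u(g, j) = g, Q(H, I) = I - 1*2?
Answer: 9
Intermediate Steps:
Q(H, I) = -2 + I (Q(H, I) = I - 2 = -2 + I)
P = 0
(Q(6, 5)*2 + 3) + P*31 = ((-2 + 5)*2 + 3) + 0*31 = (3*2 + 3) + 0 = (6 + 3) + 0 = 9 + 0 = 9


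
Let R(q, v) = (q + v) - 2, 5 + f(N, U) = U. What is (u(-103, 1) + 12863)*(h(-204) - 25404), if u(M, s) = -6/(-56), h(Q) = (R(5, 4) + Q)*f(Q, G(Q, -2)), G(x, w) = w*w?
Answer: -1296961367/4 ≈ -3.2424e+8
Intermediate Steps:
G(x, w) = w**2
f(N, U) = -5 + U
R(q, v) = -2 + q + v
h(Q) = -7 - Q (h(Q) = ((-2 + 5 + 4) + Q)*(-5 + (-2)**2) = (7 + Q)*(-5 + 4) = (7 + Q)*(-1) = -7 - Q)
u(M, s) = 3/28 (u(M, s) = -6*(-1/56) = 3/28)
(u(-103, 1) + 12863)*(h(-204) - 25404) = (3/28 + 12863)*((-7 - 1*(-204)) - 25404) = 360167*((-7 + 204) - 25404)/28 = 360167*(197 - 25404)/28 = (360167/28)*(-25207) = -1296961367/4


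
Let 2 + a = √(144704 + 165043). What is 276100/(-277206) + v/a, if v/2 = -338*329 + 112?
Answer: -14907092890/6133044147 - 31740*√309747/44249 ≈ -401.65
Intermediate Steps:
v = -222180 (v = 2*(-338*329 + 112) = 2*(-111202 + 112) = 2*(-111090) = -222180)
a = -2 + √309747 (a = -2 + √(144704 + 165043) = -2 + √309747 ≈ 554.55)
276100/(-277206) + v/a = 276100/(-277206) - 222180/(-2 + √309747) = 276100*(-1/277206) - 222180/(-2 + √309747) = -138050/138603 - 222180/(-2 + √309747)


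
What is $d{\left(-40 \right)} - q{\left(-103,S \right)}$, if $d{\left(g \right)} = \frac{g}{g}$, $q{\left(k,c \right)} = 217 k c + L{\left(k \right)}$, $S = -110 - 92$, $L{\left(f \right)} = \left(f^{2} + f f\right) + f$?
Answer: $-4536016$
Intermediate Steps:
$L{\left(f \right)} = f + 2 f^{2}$ ($L{\left(f \right)} = \left(f^{2} + f^{2}\right) + f = 2 f^{2} + f = f + 2 f^{2}$)
$S = -202$ ($S = -110 - 92 = -202$)
$q{\left(k,c \right)} = k \left(1 + 2 k\right) + 217 c k$ ($q{\left(k,c \right)} = 217 k c + k \left(1 + 2 k\right) = 217 c k + k \left(1 + 2 k\right) = k \left(1 + 2 k\right) + 217 c k$)
$d{\left(g \right)} = 1$
$d{\left(-40 \right)} - q{\left(-103,S \right)} = 1 - - 103 \left(1 + 2 \left(-103\right) + 217 \left(-202\right)\right) = 1 - - 103 \left(1 - 206 - 43834\right) = 1 - \left(-103\right) \left(-44039\right) = 1 - 4536017 = -4536016$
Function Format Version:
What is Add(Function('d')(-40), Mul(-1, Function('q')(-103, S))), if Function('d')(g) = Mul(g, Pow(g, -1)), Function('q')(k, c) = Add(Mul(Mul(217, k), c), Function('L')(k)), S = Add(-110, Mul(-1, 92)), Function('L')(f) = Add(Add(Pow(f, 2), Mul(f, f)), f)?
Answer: -4536016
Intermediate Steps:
Function('L')(f) = Add(f, Mul(2, Pow(f, 2))) (Function('L')(f) = Add(Add(Pow(f, 2), Pow(f, 2)), f) = Add(Mul(2, Pow(f, 2)), f) = Add(f, Mul(2, Pow(f, 2))))
S = -202 (S = Add(-110, -92) = -202)
Function('q')(k, c) = Add(Mul(k, Add(1, Mul(2, k))), Mul(217, c, k)) (Function('q')(k, c) = Add(Mul(Mul(217, k), c), Mul(k, Add(1, Mul(2, k)))) = Add(Mul(217, c, k), Mul(k, Add(1, Mul(2, k)))) = Add(Mul(k, Add(1, Mul(2, k))), Mul(217, c, k)))
Function('d')(g) = 1
Add(Function('d')(-40), Mul(-1, Function('q')(-103, S))) = Add(1, Mul(-1, Mul(-103, Add(1, Mul(2, -103), Mul(217, -202))))) = Add(1, Mul(-1, Mul(-103, Add(1, -206, -43834)))) = Add(1, Mul(-1, Mul(-103, -44039))) = Add(1, Mul(-1, 4536017)) = Add(1, -4536017) = -4536016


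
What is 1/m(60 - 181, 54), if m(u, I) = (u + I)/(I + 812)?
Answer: -866/67 ≈ -12.925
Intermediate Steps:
m(u, I) = (I + u)/(812 + I)
1/m(60 - 181, 54) = 1/((54 + (60 - 181))/(812 + 54)) = 1/((54 - 121)/866) = 1/((1/866)*(-67)) = 1/(-67/866) = -866/67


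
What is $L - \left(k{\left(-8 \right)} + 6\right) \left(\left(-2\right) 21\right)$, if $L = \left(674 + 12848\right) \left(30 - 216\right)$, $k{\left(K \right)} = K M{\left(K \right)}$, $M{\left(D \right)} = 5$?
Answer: $-2516520$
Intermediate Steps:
$k{\left(K \right)} = 5 K$ ($k{\left(K \right)} = K 5 = 5 K$)
$L = -2515092$ ($L = 13522 \left(-186\right) = -2515092$)
$L - \left(k{\left(-8 \right)} + 6\right) \left(\left(-2\right) 21\right) = -2515092 - \left(5 \left(-8\right) + 6\right) \left(\left(-2\right) 21\right) = -2515092 - \left(-40 + 6\right) \left(-42\right) = -2515092 - \left(-34\right) \left(-42\right) = -2515092 - 1428 = -2516520$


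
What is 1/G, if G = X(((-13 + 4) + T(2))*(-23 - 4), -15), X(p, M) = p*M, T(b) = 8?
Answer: -1/405 ≈ -0.0024691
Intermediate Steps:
X(p, M) = M*p
G = -405 (G = -15*((-13 + 4) + 8)*(-23 - 4) = -15*(-9 + 8)*(-27) = -(-15)*(-27) = -15*27 = -405)
1/G = 1/(-405) = -1/405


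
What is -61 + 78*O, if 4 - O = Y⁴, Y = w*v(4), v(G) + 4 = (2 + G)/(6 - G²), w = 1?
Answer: -21670723/625 ≈ -34673.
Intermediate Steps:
v(G) = -4 + (2 + G)/(6 - G²)
Y = -23/5 (Y = 1*((22 - 1*4 - 4*4²)/(-6 + 4²)) = 1*((22 - 4 - 4*16)/(-6 + 16)) = 1*((22 - 4 - 64)/10) = 1*((⅒)*(-46)) = 1*(-23/5) = -23/5 ≈ -4.6000)
O = -277341/625 (O = 4 - (-23/5)⁴ = 4 - 1*279841/625 = 4 - 279841/625 = -277341/625 ≈ -443.75)
-61 + 78*O = -61 + 78*(-277341/625) = -61 - 21632598/625 = -21670723/625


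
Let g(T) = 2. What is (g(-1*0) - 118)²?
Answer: 13456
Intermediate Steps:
(g(-1*0) - 118)² = (2 - 118)² = (-116)² = 13456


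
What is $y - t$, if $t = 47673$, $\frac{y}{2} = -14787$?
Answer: $-77247$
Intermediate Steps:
$y = -29574$ ($y = 2 \left(-14787\right) = -29574$)
$y - t = -29574 - 47673 = -77247$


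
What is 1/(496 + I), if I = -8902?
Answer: -1/8406 ≈ -0.00011896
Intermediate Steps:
1/(496 + I) = 1/(496 - 8902) = 1/(-8406) = -1/8406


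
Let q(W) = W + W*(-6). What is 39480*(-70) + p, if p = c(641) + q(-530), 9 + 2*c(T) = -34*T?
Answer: -5543703/2 ≈ -2.7719e+6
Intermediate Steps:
c(T) = -9/2 - 17*T (c(T) = -9/2 + (-34*T)/2 = -9/2 - 17*T)
q(W) = -5*W (q(W) = W - 6*W = -5*W)
p = -16503/2 (p = (-9/2 - 17*641) - 5*(-530) = (-9/2 - 10897) + 2650 = -21803/2 + 2650 = -16503/2 ≈ -8251.5)
39480*(-70) + p = 39480*(-70) - 16503/2 = -2763600 - 16503/2 = -5543703/2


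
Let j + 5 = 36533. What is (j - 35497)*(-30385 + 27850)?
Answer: -2613585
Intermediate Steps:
j = 36528 (j = -5 + 36533 = 36528)
(j - 35497)*(-30385 + 27850) = (36528 - 35497)*(-30385 + 27850) = 1031*(-2535) = -2613585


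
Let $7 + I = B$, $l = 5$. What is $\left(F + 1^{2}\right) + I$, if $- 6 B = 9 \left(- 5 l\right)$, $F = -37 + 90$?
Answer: $\frac{169}{2} \approx 84.5$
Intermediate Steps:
$F = 53$
$B = \frac{75}{2}$ ($B = - \frac{9 \left(\left(-5\right) 5\right)}{6} = - \frac{9 \left(-25\right)}{6} = \left(- \frac{1}{6}\right) \left(-225\right) = \frac{75}{2} \approx 37.5$)
$I = \frac{61}{2}$ ($I = -7 + \frac{75}{2} = \frac{61}{2} \approx 30.5$)
$\left(F + 1^{2}\right) + I = \left(53 + 1^{2}\right) + \frac{61}{2} = \left(53 + 1\right) + \frac{61}{2} = 54 + \frac{61}{2} = \frac{169}{2}$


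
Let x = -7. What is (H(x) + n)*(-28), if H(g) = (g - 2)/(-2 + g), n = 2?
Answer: -84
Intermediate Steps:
H(g) = 1 (H(g) = (-2 + g)/(-2 + g) = 1)
(H(x) + n)*(-28) = (1 + 2)*(-28) = 3*(-28) = -84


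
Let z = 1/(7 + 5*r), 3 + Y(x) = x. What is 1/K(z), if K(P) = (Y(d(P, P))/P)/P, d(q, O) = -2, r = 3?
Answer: -1/2420 ≈ -0.00041322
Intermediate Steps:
Y(x) = -3 + x
z = 1/22 (z = 1/(7 + 5*3) = 1/(7 + 15) = 1/22 ≈ 0.045455)
K(P) = -5/P**2 (K(P) = ((-3 - 2)/P)/P = (-5/P)/P = -5/P**2)
1/K(z) = 1/(-5/22**(-2)) = 1/(-5*484) = 1/(-2420) = -1/2420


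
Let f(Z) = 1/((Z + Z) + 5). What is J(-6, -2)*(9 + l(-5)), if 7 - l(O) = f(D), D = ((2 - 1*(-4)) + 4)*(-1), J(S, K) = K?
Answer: -482/15 ≈ -32.133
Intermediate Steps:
D = -10 (D = ((2 + 4) + 4)*(-1) = (6 + 4)*(-1) = 10*(-1) = -10)
f(Z) = 1/(5 + 2*Z) (f(Z) = 1/(2*Z + 5) = 1/(5 + 2*Z))
l(O) = 106/15 (l(O) = 7 - 1/(5 + 2*(-10)) = 7 - 1/(5 - 20) = 7 - 1/(-15) = 7 - 1*(-1/15) = 7 + 1/15 = 106/15)
J(-6, -2)*(9 + l(-5)) = -2*(9 + 106/15) = -2*241/15 = -482/15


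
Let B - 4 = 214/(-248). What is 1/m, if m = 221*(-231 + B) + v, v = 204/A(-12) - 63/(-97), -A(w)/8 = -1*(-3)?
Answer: -12028/605796861 ≈ -1.9855e-5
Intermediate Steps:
A(w) = -24 (A(w) = -(-8)*(-3) = -8*3 = -24)
v = -1523/194 (v = 204/(-24) - 63/(-97) = 204*(-1/24) - 63*(-1/97) = -17/2 + 63/97 = -1523/194 ≈ -7.8505)
B = 389/124 (B = 4 + 214/(-248) = 4 + 214*(-1/248) = 4 - 107/124 = 389/124 ≈ 3.1371)
m = -605796861/12028 (m = 221*(-231 + 389/124) - 1523/194 = 221*(-28255/124) - 1523/194 = -6244355/124 - 1523/194 = -605796861/12028 ≈ -50366.)
1/m = 1/(-605796861/12028) = -12028/605796861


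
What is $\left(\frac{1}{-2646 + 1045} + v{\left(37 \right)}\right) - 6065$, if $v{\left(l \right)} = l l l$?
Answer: $\frac{71385387}{1601} \approx 44588.0$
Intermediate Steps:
$v{\left(l \right)} = l^{3}$ ($v{\left(l \right)} = l^{2} l = l^{3}$)
$\left(\frac{1}{-2646 + 1045} + v{\left(37 \right)}\right) - 6065 = \left(\frac{1}{-2646 + 1045} + 37^{3}\right) - 6065 = \left(\frac{1}{-1601} + 50653\right) - 6065 = \left(- \frac{1}{1601} + 50653\right) - 6065 = \frac{81095452}{1601} - 6065 = \frac{71385387}{1601}$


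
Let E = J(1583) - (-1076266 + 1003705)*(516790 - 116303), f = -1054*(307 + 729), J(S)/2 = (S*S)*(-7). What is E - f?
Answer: 29025746705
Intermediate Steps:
J(S) = -14*S² (J(S) = 2*((S*S)*(-7)) = 2*(S²*(-7)) = 2*(-7*S²) = -14*S²)
f = -1091944 (f = -1054*1036 = -1091944)
E = 29024654761 (E = -14*1583² - (-1076266 + 1003705)*(516790 - 116303) = -14*2505889 - (-72561)*400487 = -35082446 - 1*(-29059737207) = -35082446 + 29059737207 = 29024654761)
E - f = 29024654761 - 1*(-1091944) = 29024654761 + 1091944 = 29025746705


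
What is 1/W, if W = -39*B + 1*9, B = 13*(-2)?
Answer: 1/1023 ≈ 0.00097752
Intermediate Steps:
B = -26
W = 1023 (W = -39*(-26) + 1*9 = 1014 + 9 = 1023)
1/W = 1/1023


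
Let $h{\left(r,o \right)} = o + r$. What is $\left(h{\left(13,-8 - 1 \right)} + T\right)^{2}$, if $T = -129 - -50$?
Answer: $5625$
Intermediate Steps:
$T = -79$ ($T = -129 + 50 = -79$)
$\left(h{\left(13,-8 - 1 \right)} + T\right)^{2} = \left(\left(\left(-8 - 1\right) + 13\right) - 79\right)^{2} = \left(\left(-9 + 13\right) - 79\right)^{2} = \left(4 - 79\right)^{2} = \left(-75\right)^{2} = 5625$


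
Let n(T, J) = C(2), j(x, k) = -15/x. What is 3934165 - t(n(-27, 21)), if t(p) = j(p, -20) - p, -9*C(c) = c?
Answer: 70813751/18 ≈ 3.9341e+6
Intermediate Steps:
C(c) = -c/9
n(T, J) = -2/9 (n(T, J) = -⅑*2 = -2/9)
t(p) = -p - 15/p (t(p) = -15/p - p = -p - 15/p)
3934165 - t(n(-27, 21)) = 3934165 - (-1*(-2/9) - 15/(-2/9)) = 3934165 - (2/9 - 15*(-9/2)) = 3934165 - (2/9 + 135/2) = 3934165 - 1*1219/18 = 3934165 - 1219/18 = 70813751/18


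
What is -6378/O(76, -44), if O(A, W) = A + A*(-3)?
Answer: 3189/76 ≈ 41.961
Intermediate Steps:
O(A, W) = -2*A (O(A, W) = A - 3*A = -2*A)
-6378/O(76, -44) = -6378/((-2*76)) = -6378/(-152) = -6378*(-1/152) = 3189/76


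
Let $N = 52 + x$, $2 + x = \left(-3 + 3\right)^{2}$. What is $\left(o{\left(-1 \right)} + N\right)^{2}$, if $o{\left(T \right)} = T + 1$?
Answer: $2500$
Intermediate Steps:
$o{\left(T \right)} = 1 + T$
$x = -2$ ($x = -2 + \left(-3 + 3\right)^{2} = -2 + 0^{2} = -2 + 0 = -2$)
$N = 50$ ($N = 52 - 2 = 50$)
$\left(o{\left(-1 \right)} + N\right)^{2} = \left(\left(1 - 1\right) + 50\right)^{2} = \left(0 + 50\right)^{2} = 50^{2} = 2500$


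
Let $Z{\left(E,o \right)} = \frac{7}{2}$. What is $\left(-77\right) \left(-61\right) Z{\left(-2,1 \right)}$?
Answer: $\frac{32879}{2} \approx 16440.0$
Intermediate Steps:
$Z{\left(E,o \right)} = \frac{7}{2}$ ($Z{\left(E,o \right)} = 7 \cdot \frac{1}{2} = \frac{7}{2}$)
$\left(-77\right) \left(-61\right) Z{\left(-2,1 \right)} = \left(-77\right) \left(-61\right) \frac{7}{2} = 4697 \cdot \frac{7}{2} = \frac{32879}{2}$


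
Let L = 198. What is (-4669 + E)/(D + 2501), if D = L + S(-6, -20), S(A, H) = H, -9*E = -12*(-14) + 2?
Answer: -42191/24111 ≈ -1.7499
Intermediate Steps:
E = -170/9 (E = -(-12*(-14) + 2)/9 = -(168 + 2)/9 = -1/9*170 = -170/9 ≈ -18.889)
D = 178 (D = 198 - 20 = 178)
(-4669 + E)/(D + 2501) = (-4669 - 170/9)/(178 + 2501) = -42191/9/2679 = -42191/9*1/2679 = -42191/24111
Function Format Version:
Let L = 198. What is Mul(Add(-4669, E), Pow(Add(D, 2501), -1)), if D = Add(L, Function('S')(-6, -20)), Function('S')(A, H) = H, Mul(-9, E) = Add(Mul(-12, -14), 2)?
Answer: Rational(-42191, 24111) ≈ -1.7499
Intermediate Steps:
E = Rational(-170, 9) (E = Mul(Rational(-1, 9), Add(Mul(-12, -14), 2)) = Mul(Rational(-1, 9), Add(168, 2)) = Mul(Rational(-1, 9), 170) = Rational(-170, 9) ≈ -18.889)
D = 178 (D = Add(198, -20) = 178)
Mul(Add(-4669, E), Pow(Add(D, 2501), -1)) = Mul(Add(-4669, Rational(-170, 9)), Pow(Add(178, 2501), -1)) = Mul(Rational(-42191, 9), Pow(2679, -1)) = Mul(Rational(-42191, 9), Rational(1, 2679)) = Rational(-42191, 24111)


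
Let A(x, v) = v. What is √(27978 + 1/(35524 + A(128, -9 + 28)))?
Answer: √35344743100865/35543 ≈ 167.27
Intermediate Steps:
√(27978 + 1/(35524 + A(128, -9 + 28))) = √(27978 + 1/(35524 + (-9 + 28))) = √(27978 + 1/(35524 + 19)) = √(27978 + 1/35543) = √(994422055/35543) = √35344743100865/35543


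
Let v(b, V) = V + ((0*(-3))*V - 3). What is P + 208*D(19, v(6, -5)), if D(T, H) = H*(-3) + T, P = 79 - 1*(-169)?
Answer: 9192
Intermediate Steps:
P = 248 (P = 79 + 169 = 248)
v(b, V) = -3 + V (v(b, V) = V + (0*V - 3) = V + (0 - 3) = V - 3 = -3 + V)
D(T, H) = T - 3*H (D(T, H) = -3*H + T = T - 3*H)
P + 208*D(19, v(6, -5)) = 248 + 208*(19 - 3*(-3 - 5)) = 248 + 208*(19 - 3*(-8)) = 248 + 208*(19 + 24) = 248 + 208*43 = 248 + 8944 = 9192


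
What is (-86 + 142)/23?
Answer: 56/23 ≈ 2.4348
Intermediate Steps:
(-86 + 142)/23 = (1/23)*56 = 56/23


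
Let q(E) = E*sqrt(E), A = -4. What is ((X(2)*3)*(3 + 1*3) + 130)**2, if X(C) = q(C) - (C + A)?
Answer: 30148 + 11952*sqrt(2) ≈ 47051.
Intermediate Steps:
q(E) = E**(3/2)
X(C) = 4 + C**(3/2) - C (X(C) = C**(3/2) - (C - 4) = C**(3/2) - (-4 + C) = C**(3/2) + (4 - C) = 4 + C**(3/2) - C)
((X(2)*3)*(3 + 1*3) + 130)**2 = (((4 + 2**(3/2) - 1*2)*3)*(3 + 1*3) + 130)**2 = (((4 + 2*sqrt(2) - 2)*3)*(3 + 3) + 130)**2 = (((2 + 2*sqrt(2))*3)*6 + 130)**2 = ((6 + 6*sqrt(2))*6 + 130)**2 = ((36 + 36*sqrt(2)) + 130)**2 = (166 + 36*sqrt(2))**2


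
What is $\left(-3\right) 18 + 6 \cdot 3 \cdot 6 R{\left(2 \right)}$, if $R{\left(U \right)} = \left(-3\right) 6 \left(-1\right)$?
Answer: $1890$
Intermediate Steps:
$R{\left(U \right)} = 18$ ($R{\left(U \right)} = \left(-18\right) \left(-1\right) = 18$)
$\left(-3\right) 18 + 6 \cdot 3 \cdot 6 R{\left(2 \right)} = \left(-3\right) 18 + 6 \cdot 3 \cdot 6 \cdot 18 = -54 + 18 \cdot 6 \cdot 18 = -54 + 108 \cdot 18 = -54 + 1944 = 1890$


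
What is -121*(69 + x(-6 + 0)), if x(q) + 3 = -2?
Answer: -7744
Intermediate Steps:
x(q) = -5 (x(q) = -3 - 2 = -5)
-121*(69 + x(-6 + 0)) = -121*(69 - 5) = -121*64 = -7744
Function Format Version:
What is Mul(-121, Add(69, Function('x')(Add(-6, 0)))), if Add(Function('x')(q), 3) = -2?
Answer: -7744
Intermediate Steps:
Function('x')(q) = -5 (Function('x')(q) = Add(-3, -2) = -5)
Mul(-121, Add(69, Function('x')(Add(-6, 0)))) = Mul(-121, Add(69, -5)) = Mul(-121, 64) = -7744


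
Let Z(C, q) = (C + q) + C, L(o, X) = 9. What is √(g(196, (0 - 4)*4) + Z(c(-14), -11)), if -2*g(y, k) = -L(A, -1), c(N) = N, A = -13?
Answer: I*√138/2 ≈ 5.8737*I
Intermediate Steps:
g(y, k) = 9/2 (g(y, k) = -(-1)*9/2 = -½*(-9) = 9/2)
Z(C, q) = q + 2*C
√(g(196, (0 - 4)*4) + Z(c(-14), -11)) = √(9/2 + (-11 + 2*(-14))) = √(9/2 + (-11 - 28)) = √(9/2 - 39) = √(-69/2) = I*√138/2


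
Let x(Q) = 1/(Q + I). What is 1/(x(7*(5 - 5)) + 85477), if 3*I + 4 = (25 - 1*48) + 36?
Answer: 3/256432 ≈ 1.1699e-5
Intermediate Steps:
I = 3 (I = -4/3 + ((25 - 1*48) + 36)/3 = -4/3 + ((25 - 48) + 36)/3 = -4/3 + (-23 + 36)/3 = -4/3 + (1/3)*13 = -4/3 + 13/3 = 3)
x(Q) = 1/(3 + Q) (x(Q) = 1/(Q + 3) = 1/(3 + Q))
1/(x(7*(5 - 5)) + 85477) = 1/(1/(3 + 7*(5 - 5)) + 85477) = 1/(1/(3 + 7*0) + 85477) = 1/(1/(3 + 0) + 85477) = 1/(1/3 + 85477) = 1/(256432/3) = 3/256432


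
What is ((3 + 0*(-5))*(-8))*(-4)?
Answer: 96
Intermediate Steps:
((3 + 0*(-5))*(-8))*(-4) = ((3 + 0)*(-8))*(-4) = (3*(-8))*(-4) = -24*(-4) = 96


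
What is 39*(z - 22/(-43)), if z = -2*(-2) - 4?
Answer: 858/43 ≈ 19.953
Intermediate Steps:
z = 0 (z = 4 - 4 = 0)
39*(z - 22/(-43)) = 39*(0 - 22/(-43)) = 39*(0 - 22*(-1/43)) = 39*(0 + 22/43) = 39*(22/43) = 858/43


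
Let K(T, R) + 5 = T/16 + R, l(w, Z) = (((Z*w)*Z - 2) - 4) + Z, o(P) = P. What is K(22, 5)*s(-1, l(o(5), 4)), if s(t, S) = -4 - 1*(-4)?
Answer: 0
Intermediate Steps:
l(w, Z) = -6 + Z + w*Z² (l(w, Z) = ((w*Z² - 2) - 4) + Z = ((-2 + w*Z²) - 4) + Z = (-6 + w*Z²) + Z = -6 + Z + w*Z²)
s(t, S) = 0 (s(t, S) = -4 + 4 = 0)
K(T, R) = -5 + R + T/16 (K(T, R) = -5 + (T/16 + R) = -5 + (R + T/16) = -5 + R + T/16)
K(22, 5)*s(-1, l(o(5), 4)) = (-5 + 5 + (1/16)*22)*0 = (-5 + 5 + 11/8)*0 = (11/8)*0 = 0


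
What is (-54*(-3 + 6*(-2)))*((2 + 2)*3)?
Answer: 9720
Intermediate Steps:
(-54*(-3 + 6*(-2)))*((2 + 2)*3) = (-54*(-3 - 12))*(4*3) = -54*(-15)*12 = 810*12 = 9720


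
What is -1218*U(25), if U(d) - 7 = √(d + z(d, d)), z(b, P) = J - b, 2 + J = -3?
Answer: -8526 - 1218*I*√5 ≈ -8526.0 - 2723.5*I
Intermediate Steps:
J = -5 (J = -2 - 3 = -5)
z(b, P) = -5 - b
U(d) = 7 + I*√5 (U(d) = 7 + √(d + (-5 - d)) = 7 + √(-5) = 7 + I*√5)
-1218*U(25) = -1218*(7 + I*√5) = -8526 - 1218*I*√5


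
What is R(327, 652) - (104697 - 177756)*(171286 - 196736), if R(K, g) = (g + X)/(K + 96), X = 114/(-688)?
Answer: -270557962519369/145512 ≈ -1.8594e+9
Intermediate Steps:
X = -57/344 (X = 114*(-1/688) = -57/344 ≈ -0.16570)
R(K, g) = (-57/344 + g)/(96 + K) (R(K, g) = (g - 57/344)/(K + 96) = (-57/344 + g)/(96 + K))
R(327, 652) - (104697 - 177756)*(171286 - 196736) = (-57/344 + 652)/(96 + 327) - (104697 - 177756)*(171286 - 196736) = (224231/344)/423 - (-73059)*(-25450) = (1/423)*(224231/344) - 1*1859351550 = 224231/145512 - 1859351550 = -270557962519369/145512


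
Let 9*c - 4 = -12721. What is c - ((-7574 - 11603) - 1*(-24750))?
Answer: -6986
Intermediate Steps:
c = -1413 (c = 4/9 + (⅑)*(-12721) = 4/9 - 12721/9 = -1413)
c - ((-7574 - 11603) - 1*(-24750)) = -1413 - ((-7574 - 11603) - 1*(-24750)) = -1413 - (-19177 + 24750) = -1413 - 1*5573 = -1413 - 5573 = -6986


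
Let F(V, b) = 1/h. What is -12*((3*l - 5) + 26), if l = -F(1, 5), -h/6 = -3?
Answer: -250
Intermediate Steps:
h = 18 (h = -6*(-3) = 18)
F(V, b) = 1/18
l = -1/18 (l = -1*1/18 = -1/18 ≈ -0.055556)
-12*((3*l - 5) + 26) = -12*((3*(-1/18) - 5) + 26) = -12*((-⅙ - 5) + 26) = -12*(-31/6 + 26) = -12*125/6 = -250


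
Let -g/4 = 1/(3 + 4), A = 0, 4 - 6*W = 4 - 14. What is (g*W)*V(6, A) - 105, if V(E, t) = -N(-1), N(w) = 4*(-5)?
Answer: -395/3 ≈ -131.67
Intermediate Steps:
N(w) = -20
W = 7/3 (W = ⅔ - (4 - 14)/6 = ⅔ - ⅙*(-10) = ⅔ + 5/3 = 7/3 ≈ 2.3333)
g = -4/7 (g = -4/(3 + 4) = -4/7 ≈ -0.57143)
V(E, t) = 20 (V(E, t) = -1*(-20) = 20)
(g*W)*V(6, A) - 105 = -4/7*7/3*20 - 105 = -4/3*20 - 105 = -80/3 - 105 = -395/3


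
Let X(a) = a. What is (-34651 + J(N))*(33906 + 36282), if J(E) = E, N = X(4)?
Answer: -2431803636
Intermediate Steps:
N = 4
(-34651 + J(N))*(33906 + 36282) = (-34651 + 4)*(33906 + 36282) = -34647*70188 = -2431803636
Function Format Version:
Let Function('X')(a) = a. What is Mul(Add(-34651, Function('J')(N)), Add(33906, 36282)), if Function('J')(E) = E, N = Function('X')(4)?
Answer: -2431803636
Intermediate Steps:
N = 4
Mul(Add(-34651, Function('J')(N)), Add(33906, 36282)) = Mul(Add(-34651, 4), Add(33906, 36282)) = Mul(-34647, 70188) = -2431803636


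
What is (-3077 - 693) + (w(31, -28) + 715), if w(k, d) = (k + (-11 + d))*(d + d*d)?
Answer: -9103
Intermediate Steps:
w(k, d) = (d + d²)*(-11 + d + k) (w(k, d) = (-11 + d + k)*(d + d²) = (d + d²)*(-11 + d + k))
(-3077 - 693) + (w(31, -28) + 715) = (-3077 - 693) + (-28*(-11 + 31 + (-28)² - 10*(-28) - 28*31) + 715) = -3770 + (-28*(-11 + 31 + 784 + 280 - 868) + 715) = -3770 + (-28*216 + 715) = -3770 + (-6048 + 715) = -3770 - 5333 = -9103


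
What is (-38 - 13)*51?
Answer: -2601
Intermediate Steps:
(-38 - 13)*51 = -51*51 = -2601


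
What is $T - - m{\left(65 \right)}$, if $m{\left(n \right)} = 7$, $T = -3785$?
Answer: $-3778$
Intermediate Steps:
$T - - m{\left(65 \right)} = -3785 - \left(-1\right) 7 = -3785 - -7 = -3785 + 7 = -3778$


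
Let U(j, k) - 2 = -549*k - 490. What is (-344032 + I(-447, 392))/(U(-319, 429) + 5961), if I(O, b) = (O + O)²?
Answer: -113801/57512 ≈ -1.9787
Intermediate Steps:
I(O, b) = 4*O² (I(O, b) = (2*O)² = 4*O²)
U(j, k) = -488 - 549*k (U(j, k) = 2 + (-549*k - 490) = 2 + (-490 - 549*k) = -488 - 549*k)
(-344032 + I(-447, 392))/(U(-319, 429) + 5961) = (-344032 + 4*(-447)²)/((-488 - 549*429) + 5961) = (-344032 + 4*199809)/((-488 - 235521) + 5961) = (-344032 + 799236)/(-236009 + 5961) = 455204/(-230048) = 455204*(-1/230048) = -113801/57512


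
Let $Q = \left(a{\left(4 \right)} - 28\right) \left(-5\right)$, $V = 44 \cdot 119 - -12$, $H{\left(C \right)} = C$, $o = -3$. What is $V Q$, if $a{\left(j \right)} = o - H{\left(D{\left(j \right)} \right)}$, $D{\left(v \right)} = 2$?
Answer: $865920$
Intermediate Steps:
$a{\left(j \right)} = -5$ ($a{\left(j \right)} = -3 - 2 = -5$)
$V = 5248$ ($V = 5236 + 12 = 5248$)
$Q = 165$ ($Q = \left(-5 - 28\right) \left(-5\right) = \left(-33\right) \left(-5\right) = 165$)
$V Q = 5248 \cdot 165 = 865920$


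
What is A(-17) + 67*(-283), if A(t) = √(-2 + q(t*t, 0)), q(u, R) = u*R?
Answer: -18961 + I*√2 ≈ -18961.0 + 1.4142*I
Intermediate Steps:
q(u, R) = R*u
A(t) = I*√2 (A(t) = √(-2 + 0*(t*t)) = √(-2 + 0*t²) = √(-2 + 0) = √(-2) = I*√2)
A(-17) + 67*(-283) = I*√2 + 67*(-283) = I*√2 - 18961 = -18961 + I*√2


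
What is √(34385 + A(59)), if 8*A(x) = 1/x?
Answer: √1915107078/236 ≈ 185.43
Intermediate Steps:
A(x) = 1/(8*x)
√(34385 + A(59)) = √(34385 + (⅛)/59) = √(34385 + (⅛)*(1/59)) = √(34385 + 1/472) = √(16229721/472) = √1915107078/236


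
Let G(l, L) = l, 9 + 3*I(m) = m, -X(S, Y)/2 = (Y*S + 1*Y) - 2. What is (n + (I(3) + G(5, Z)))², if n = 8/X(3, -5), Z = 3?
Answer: 1225/121 ≈ 10.124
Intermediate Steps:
X(S, Y) = 4 - 2*Y - 2*S*Y (X(S, Y) = -2*((Y*S + 1*Y) - 2) = -2*((S*Y + Y) - 2) = -2*((Y + S*Y) - 2) = -2*(-2 + Y + S*Y) = 4 - 2*Y - 2*S*Y)
I(m) = -3 + m/3
n = 2/11 (n = 8/(4 - 2*(-5) - 2*3*(-5)) = 8/(4 + 10 + 30) = 8/44 = 8*(1/44) = 2/11 ≈ 0.18182)
(n + (I(3) + G(5, Z)))² = (2/11 + ((-3 + (⅓)*3) + 5))² = (2/11 + ((-3 + 1) + 5))² = (2/11 + (-2 + 5))² = (2/11 + 3)² = (35/11)² = 1225/121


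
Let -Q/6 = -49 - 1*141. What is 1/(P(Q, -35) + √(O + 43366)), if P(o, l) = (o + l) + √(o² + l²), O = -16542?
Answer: 1/(1105 + 2*√6706 + 5*√52033) ≈ 0.00041506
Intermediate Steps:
Q = 1140 (Q = -6*(-49 - 1*141) = -6*(-49 - 141) = -6*(-190) = 1140)
P(o, l) = l + o + √(l² + o²) (P(o, l) = (l + o) + √(l² + o²) = l + o + √(l² + o²))
1/(P(Q, -35) + √(O + 43366)) = 1/((-35 + 1140 + √((-35)² + 1140²)) + √(-16542 + 43366)) = 1/((-35 + 1140 + √(1225 + 1299600)) + √26824) = 1/((-35 + 1140 + √1300825) + 2*√6706) = 1/((-35 + 1140 + 5*√52033) + 2*√6706) = 1/((1105 + 5*√52033) + 2*√6706) = 1/(1105 + 2*√6706 + 5*√52033)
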